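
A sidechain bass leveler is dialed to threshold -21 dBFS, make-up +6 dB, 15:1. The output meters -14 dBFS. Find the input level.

-6 dBFS

Stripping the +6 dB make-up gives -20 dBFS at the gain stage.
That's 1 dB above the -21 dBFS threshold.
Input overshoot = R × output overshoot = 15 dB → input = -21 + 15 = -6 dBFS.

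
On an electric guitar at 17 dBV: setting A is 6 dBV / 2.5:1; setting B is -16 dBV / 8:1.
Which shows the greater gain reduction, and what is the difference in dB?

A: 11 dB over, compressed to 4.4 dB over, so 6.6 dB of GR.
B: 33 dB over, compressed to 4.125 dB over, so 28.875 dB of GR.
Difference: 22.275 dB in favour of B.

B, by 22.275 dB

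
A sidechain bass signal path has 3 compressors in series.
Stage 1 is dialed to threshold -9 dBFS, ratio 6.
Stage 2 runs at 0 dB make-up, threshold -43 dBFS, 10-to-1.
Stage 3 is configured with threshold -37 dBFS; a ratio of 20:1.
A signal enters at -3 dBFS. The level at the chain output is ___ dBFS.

-39.5 dBFS

Stage 1: overshoot 6 dB → 6/6 = 1 dB → -8 dBFS.
Stage 2: overshoot 35 dB → 35/10 = 3.5 dB → -39.5 dBFS.
Stage 3: -39.5 dBFS ≤ -37 dBFS, so stage 3 doesn't engage; output -39.5 dBFS.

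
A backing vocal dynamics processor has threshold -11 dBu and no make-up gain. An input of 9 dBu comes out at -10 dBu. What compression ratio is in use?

20:1

Input overshoot = 9 − (-11) = 20 dB; output overshoot = -10 − (-11) = 1 dB.
Ratio = 20 / 1 = 20.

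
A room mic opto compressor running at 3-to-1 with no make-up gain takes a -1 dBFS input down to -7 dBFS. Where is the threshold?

Let T be the threshold. Output overshoot = (input overshoot)/R, so -7 − T = (-1 − T)/3.
3·(-7 − T) = -1 − T → 2·T = -21 − (-1) = -20.
T = -20/2 = -10 dBFS.

-10 dBFS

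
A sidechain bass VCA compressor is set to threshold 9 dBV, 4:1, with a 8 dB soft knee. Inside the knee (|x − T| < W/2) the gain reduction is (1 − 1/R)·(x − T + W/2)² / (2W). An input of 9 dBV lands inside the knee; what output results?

8.25 dBV

x − T + W/2 = 9 − 9 + 4 = 4.
GR = (1 − 1/4) × 4² / 16 = 0.75 × 16 / 16 = 0.75 dB.
Output = 9 − 0.75 = 8.25 dBV.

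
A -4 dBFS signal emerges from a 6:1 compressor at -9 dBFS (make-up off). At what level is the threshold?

Input is 6 dB above T (since output overshoot × R = input overshoot: (-9 − T)·6 = -4 − T gives T = -10 dBFS).
Check: -10 + (-4 − (-10))/6 = -10 + 1 = -9 dBFS. ✓

-10 dBFS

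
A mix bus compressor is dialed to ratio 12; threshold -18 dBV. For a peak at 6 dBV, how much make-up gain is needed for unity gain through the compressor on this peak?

The peak compresses to -18 + 24/12 = -16 dBV.
To reach 6 dBV requires 6 − (-16) = 22 dB of make-up.

22 dB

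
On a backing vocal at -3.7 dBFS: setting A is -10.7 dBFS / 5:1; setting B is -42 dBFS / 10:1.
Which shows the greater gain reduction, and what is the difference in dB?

B, by 28.87 dB

A: overshoot 7 dB → output overshoot 1.4 dB → GR 5.6 dB.
B: overshoot 38.3 dB → output overshoot 3.83 dB → GR 34.47 dB.
B applies 28.87 dB more gain reduction.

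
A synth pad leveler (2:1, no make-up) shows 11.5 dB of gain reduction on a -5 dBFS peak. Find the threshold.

-28 dBFS

Let T be the threshold. Output overshoot = (input overshoot)/R, so -16.5 − T = (-5 − T)/2.
2·(-16.5 − T) = -5 − T → 1·T = -33 − (-5) = -28.
T = -28/1 = -28 dBFS.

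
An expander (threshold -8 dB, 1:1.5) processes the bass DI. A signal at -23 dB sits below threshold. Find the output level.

-30.5 dB

Below threshold, a 1:1.5 expander applies gain = (1.5−1)×(T − x) of attenuation.
(1.5−1) × 15 = 7.5 dB, so output = -23 − 7.5 = -30.5 dB.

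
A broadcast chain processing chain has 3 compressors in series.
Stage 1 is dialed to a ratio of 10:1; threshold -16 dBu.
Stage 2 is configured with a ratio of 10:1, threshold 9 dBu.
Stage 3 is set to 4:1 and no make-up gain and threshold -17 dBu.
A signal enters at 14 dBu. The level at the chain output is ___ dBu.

Stage 1: overshoot 30 dB → 30/10 = 3 dB → -13 dBu.
Stage 2: -13 dBu is at or below the 9 dBu threshold — no compression; output -13 dBu.
Stage 3: overshoot 4 dB → 4/4 = 1 dB → -16 dBu.

-16 dBu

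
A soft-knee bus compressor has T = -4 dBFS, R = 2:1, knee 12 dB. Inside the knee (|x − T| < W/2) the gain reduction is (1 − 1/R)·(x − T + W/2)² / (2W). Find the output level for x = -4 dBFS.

x − T + W/2 = -4 − (-4) + 6 = 6.
GR = (1 − 1/2) × 6² / 24 = 0.5 × 36 / 24 = 0.75 dB.
Output = -4 − 0.75 = -4.75 dBFS.

-4.75 dBFS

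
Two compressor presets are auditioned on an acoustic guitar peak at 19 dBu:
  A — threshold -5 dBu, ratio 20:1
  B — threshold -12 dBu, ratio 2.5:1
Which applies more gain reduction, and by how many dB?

A: 24 dB over, compressed to 1.2 dB over, so 22.8 dB of GR.
B: 31 dB over, compressed to 12.4 dB over, so 18.6 dB of GR.
Difference: 4.2 dB in favour of A.

A, by 4.2 dB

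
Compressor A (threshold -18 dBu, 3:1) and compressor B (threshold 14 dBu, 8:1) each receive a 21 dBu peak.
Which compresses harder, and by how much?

A, by 19.875 dB

A: GR = 39 − 39/3 = 26 dB.
B: GR = 7 − 7/8 = 6.125 dB.
A applies 19.875 dB more gain reduction.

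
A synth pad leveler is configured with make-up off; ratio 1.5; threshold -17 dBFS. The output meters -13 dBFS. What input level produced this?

-11 dBFS

The compressed level sits -13 − (-17) = 4 dB over threshold.
Before 1.5:1 compression the overshoot was 4 × 1.5 = 6 dB, so input = -17 + 6 = -11 dBFS.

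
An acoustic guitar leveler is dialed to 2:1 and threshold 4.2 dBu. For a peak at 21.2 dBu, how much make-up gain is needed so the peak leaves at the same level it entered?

8.5 dB

The peak compresses to 4.2 + 17/2 = 12.7 dBu.
To reach 21.2 dBu requires 21.2 − 12.7 = 8.5 dB of make-up.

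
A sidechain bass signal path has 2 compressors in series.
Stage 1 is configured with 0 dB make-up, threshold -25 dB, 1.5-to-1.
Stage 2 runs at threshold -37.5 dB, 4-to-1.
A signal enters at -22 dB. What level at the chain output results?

-33.875 dB

Stage 1: 3 dB above -25 dB, reduced 1.5:1 to 2 dB above → -23 dB.
Stage 2: -23 dB is 14.5 dB over -37.5 dB; at 4:1 that becomes 3.625 dB over, giving -33.875 dB.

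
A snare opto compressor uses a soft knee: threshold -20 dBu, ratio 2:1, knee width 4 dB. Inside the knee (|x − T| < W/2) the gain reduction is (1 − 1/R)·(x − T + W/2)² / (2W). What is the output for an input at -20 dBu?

x − T + W/2 = -20 − (-20) + 2 = 2.
GR = (1 − 1/2) × 2² / 8 = 0.5 × 4 / 8 = 0.25 dB.
Output = -20 − 0.25 = -20.25 dBu.

-20.25 dBu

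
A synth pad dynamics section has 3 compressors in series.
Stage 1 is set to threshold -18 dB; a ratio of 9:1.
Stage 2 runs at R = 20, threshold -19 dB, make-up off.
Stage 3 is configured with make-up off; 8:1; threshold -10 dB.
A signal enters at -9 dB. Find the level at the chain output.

Stage 1: overshoot 9 dB → 9/9 = 1 dB → -17 dB.
Stage 2: overshoot 2 dB → 2/20 = 0.1 dB → -18.9 dB.
Stage 3: -18.9 dB ≤ -10 dB, so stage 3 doesn't engage; output -18.9 dB.

-18.9 dB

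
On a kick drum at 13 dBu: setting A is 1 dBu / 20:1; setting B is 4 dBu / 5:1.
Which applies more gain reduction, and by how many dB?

A: GR = 12 − 12/20 = 11.4 dB.
B: GR = 9 − 9/5 = 7.2 dB.
A reduces 4.2 dB more.

A, by 4.2 dB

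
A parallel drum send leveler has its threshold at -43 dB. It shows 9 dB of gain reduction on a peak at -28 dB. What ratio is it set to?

2.5:1

Input overshoot = -28 − (-43) = 15 dB.
Output overshoot = 15 − 9 = 6 dB.
Ratio = input overshoot / output overshoot = 15 / 6 = 2.5.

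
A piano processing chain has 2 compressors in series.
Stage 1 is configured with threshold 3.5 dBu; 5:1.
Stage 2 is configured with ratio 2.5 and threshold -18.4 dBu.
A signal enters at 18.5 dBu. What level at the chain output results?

Stage 1: 18.5 dBu is 15 dB over 3.5 dBu; at 5:1 that becomes 3 dB over, giving 6.5 dBu.
Stage 2: 24.9 dB above -18.4 dBu, reduced 2.5:1 to 9.96 dB above → -8.44 dBu.

-8.44 dBu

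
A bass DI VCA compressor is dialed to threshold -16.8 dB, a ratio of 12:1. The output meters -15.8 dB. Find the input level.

The compressed level sits -15.8 − (-16.8) = 1 dB over threshold.
Undo the ratio: input overshoot = 1 × 12 = 12 dB, giving input = -4.8 dB.

-4.8 dB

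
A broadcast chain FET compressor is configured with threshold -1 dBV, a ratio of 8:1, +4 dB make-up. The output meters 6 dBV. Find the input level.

Before make-up, the level was 6 − 4 = 2 dBV.
The compressed level sits 2 − (-1) = 3 dB over threshold.
Undo the ratio: input overshoot = 3 × 8 = 24 dB, giving input = 23 dBV.

23 dBV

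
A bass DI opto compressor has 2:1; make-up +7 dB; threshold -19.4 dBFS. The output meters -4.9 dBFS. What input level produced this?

-4.4 dBFS

Stripping the +7 dB make-up gives -11.9 dBFS at the gain stage.
Post-compression overshoot = -11.9 − (-19.4) = 7.5 dB.
Input overshoot = R × output overshoot = 15 dB → input = -19.4 + 15 = -4.4 dBFS.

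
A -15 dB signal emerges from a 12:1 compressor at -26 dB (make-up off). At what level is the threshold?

Gain reduction = -15 − (-26) = 11 dB; output overshoot = GR / (R − 1) = 11 / 11 = 1 dB.
Threshold = output − output overshoot = -26 − 1 = -27 dB.

-27 dB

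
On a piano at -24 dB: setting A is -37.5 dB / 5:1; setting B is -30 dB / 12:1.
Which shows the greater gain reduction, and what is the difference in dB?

A: overshoot 13.5 dB → output overshoot 2.7 dB → GR 10.8 dB.
B: overshoot 6 dB → output overshoot 0.5 dB → GR 5.5 dB.
Difference: 5.3 dB in favour of A.

A, by 5.3 dB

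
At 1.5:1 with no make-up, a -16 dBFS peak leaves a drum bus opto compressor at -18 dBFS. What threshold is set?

-22 dBFS

Gain reduction = -16 − (-18) = 2 dB; output overshoot = GR / (R − 1) = 2 / 0.5 = 4 dB.
Threshold = output − output overshoot = -18 − 4 = -22 dBFS.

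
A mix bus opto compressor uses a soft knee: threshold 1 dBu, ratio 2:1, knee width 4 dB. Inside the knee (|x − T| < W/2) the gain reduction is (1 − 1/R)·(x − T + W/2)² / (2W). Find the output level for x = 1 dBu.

0.75 dBu

x − T + W/2 = 1 − 1 + 2 = 2.
GR = (1 − 1/2) × 2² / 8 = 0.5 × 4 / 8 = 0.25 dB.
Output = 1 − 0.25 = 0.75 dBu.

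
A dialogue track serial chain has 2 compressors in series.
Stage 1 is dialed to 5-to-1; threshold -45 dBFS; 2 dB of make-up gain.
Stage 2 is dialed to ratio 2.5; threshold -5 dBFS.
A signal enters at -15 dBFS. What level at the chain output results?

-37 dBFS

Stage 1: -15 dBFS is 30 dB over -45 dBFS; at 5:1 that becomes 6 dB over, giving -39 dBFS; +2 dB make-up → -37 dBFS.
Stage 2: below threshold (-37 ≤ -5); passes unchanged; output -37 dBFS.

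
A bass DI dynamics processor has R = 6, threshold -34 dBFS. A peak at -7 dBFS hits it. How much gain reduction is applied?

22.5 dB

-7 dBFS exceeds the threshold by 27 dB.
After 6:1 compression the overshoot becomes 27/6 = 4.5 dB.
So the signal is attenuated by 27 − 4.5 = 22.5 dB.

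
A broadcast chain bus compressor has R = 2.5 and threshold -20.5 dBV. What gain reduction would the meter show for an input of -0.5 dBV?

12 dB

Overshoot = -0.5 − (-20.5) = 20 dB.
At 2.5:1, output sits 20/2.5 = 8 dB above threshold.
GR = overshoot in − overshoot out = 20 − 8 = 12 dB.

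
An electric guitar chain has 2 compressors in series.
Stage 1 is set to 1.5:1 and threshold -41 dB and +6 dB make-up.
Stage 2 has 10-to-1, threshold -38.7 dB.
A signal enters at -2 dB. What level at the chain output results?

-35.73 dB

Stage 1: overshoot 39 dB → 39/1.5 = 26 dB → -15 dB; +6 dB make-up → -9 dB.
Stage 2: 29.7 dB above -38.7 dB, reduced 10:1 to 2.97 dB above → -35.73 dB.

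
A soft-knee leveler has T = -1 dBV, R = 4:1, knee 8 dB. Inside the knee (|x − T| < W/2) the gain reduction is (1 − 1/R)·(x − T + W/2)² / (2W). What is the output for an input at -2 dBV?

-2.421875 dBV

x − T + W/2 = -2 − (-1) + 4 = 3.
GR = (1 − 1/4) × 3² / 16 = 0.75 × 9 / 16 = 0.421875 dB.
Output = -2 − 0.421875 = -2.421875 dBV.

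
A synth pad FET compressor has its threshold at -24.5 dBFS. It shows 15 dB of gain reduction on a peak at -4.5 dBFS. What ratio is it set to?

4:1

Input overshoot = -4.5 − (-24.5) = 20 dB.
Output overshoot = 20 − 15 = 5 dB.
Ratio = input overshoot / output overshoot = 20 / 5 = 4.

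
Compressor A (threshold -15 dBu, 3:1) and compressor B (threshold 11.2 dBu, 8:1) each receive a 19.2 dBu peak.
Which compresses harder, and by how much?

A, by 15.8 dB

A: 34.2 dB over, compressed to 11.4 dB over, so 22.8 dB of GR.
B: 8 dB over, compressed to 1 dB over, so 7 dB of GR.
A applies 15.8 dB more gain reduction.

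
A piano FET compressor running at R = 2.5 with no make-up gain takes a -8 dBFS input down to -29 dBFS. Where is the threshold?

-43 dBFS

Let T be the threshold. Output overshoot = (input overshoot)/R, so -29 − T = (-8 − T)/2.5.
2.5·(-29 − T) = -8 − T → 1.5·T = -72.5 − (-8) = -64.5.
T = -64.5/1.5 = -43 dBFS.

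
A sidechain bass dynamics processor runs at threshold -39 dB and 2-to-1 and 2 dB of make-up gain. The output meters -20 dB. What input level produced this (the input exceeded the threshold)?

-5 dB

Stripping the +2 dB make-up gives -22 dB at the gain stage.
The compressed level sits -22 − (-39) = 17 dB over threshold.
Input overshoot = R × output overshoot = 34 dB → input = -39 + 34 = -5 dB.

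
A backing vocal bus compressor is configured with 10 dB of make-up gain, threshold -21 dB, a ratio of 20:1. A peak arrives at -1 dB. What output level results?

The input is 20 dB above the -21 dB threshold.
20:1 compression reduces that to 20/20 = 1 dB over.
So the level is -21 + 1 = -20 dB; make-up adds 10 dB, giving -10 dB.

-10 dB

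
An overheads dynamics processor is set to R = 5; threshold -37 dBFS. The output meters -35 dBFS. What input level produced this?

-27 dBFS

Post-compression overshoot = -35 − (-37) = 2 dB.
Undo the ratio: input overshoot = 2 × 5 = 10 dB, giving input = -27 dBFS.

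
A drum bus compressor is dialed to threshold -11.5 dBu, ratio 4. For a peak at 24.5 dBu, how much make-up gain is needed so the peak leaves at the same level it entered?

Without make-up, output = threshold + overshoot/4 = -11.5 + 9 = -2.5 dBu.
Gap to target: 27 dB.

27 dB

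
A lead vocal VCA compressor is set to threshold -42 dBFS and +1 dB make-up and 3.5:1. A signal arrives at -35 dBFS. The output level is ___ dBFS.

-39 dBFS

Overshoot: -35 − (-42) = 7 dB.
At 3.5:1 the overshoot is divided by 3.5, leaving 2 dB above threshold.
That puts the output at -40 dBFS; make-up adds 1 dB, giving -39 dBFS.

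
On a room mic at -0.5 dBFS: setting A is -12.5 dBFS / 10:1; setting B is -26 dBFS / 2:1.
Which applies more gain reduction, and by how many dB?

A: overshoot 12 dB → output overshoot 1.2 dB → GR 10.8 dB.
B: overshoot 25.5 dB → output overshoot 12.75 dB → GR 12.75 dB.
Difference: 1.95 dB in favour of B.

B, by 1.95 dB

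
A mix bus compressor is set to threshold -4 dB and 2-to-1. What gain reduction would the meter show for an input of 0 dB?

2 dB

0 dB exceeds the threshold by 4 dB.
A 2:1 ratio leaves 2 dB of that excess.
Gain reduction = 4 − 2 = 2 dB.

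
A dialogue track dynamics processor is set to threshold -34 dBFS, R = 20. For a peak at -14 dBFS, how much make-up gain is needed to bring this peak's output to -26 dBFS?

7 dB

The peak compresses to -34 + 20/20 = -33 dBFS.
To reach -26 dBFS requires -26 − (-33) = 7 dB of make-up.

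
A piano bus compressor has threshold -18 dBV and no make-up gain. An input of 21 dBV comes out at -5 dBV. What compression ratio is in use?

3:1

Input overshoot = 21 − (-18) = 39 dB; output overshoot = -5 − (-18) = 13 dB.
Ratio = 39 / 13 = 3.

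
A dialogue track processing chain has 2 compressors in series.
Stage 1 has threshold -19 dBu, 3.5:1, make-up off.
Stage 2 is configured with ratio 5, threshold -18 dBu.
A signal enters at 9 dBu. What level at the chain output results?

Stage 1: 28 dB above -19 dBu, reduced 3.5:1 to 8 dB above → -11 dBu.
Stage 2: 7 dB above -18 dBu, reduced 5:1 to 1.4 dB above → -16.6 dBu.

-16.6 dBu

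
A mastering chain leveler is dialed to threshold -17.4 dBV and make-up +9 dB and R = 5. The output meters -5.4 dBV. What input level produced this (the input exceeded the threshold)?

-2.4 dBV

Before make-up, the level was -5.4 − 9 = -14.4 dBV.
The compressed level sits -14.4 − (-17.4) = 3 dB over threshold.
Before 5:1 compression the overshoot was 3 × 5 = 15 dB, so input = -17.4 + 15 = -2.4 dBV.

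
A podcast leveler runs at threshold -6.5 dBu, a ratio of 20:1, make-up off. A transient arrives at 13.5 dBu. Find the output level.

Overshoot: 13.5 − (-6.5) = 20 dB.
At 20:1 the overshoot is divided by 20, leaving 1 dB above threshold.
That puts the output at -5.5 dBu.

-5.5 dBu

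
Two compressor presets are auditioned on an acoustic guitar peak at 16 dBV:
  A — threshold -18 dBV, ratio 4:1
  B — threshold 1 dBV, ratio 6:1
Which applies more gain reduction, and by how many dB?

A: 34 dB over, compressed to 8.5 dB over, so 25.5 dB of GR.
B: 15 dB over, compressed to 2.5 dB over, so 12.5 dB of GR.
A applies 13 dB more gain reduction.

A, by 13 dB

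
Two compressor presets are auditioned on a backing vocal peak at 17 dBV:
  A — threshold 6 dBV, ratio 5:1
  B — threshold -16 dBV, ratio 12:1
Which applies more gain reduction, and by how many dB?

B, by 21.45 dB

A: GR = 11 − 11/5 = 8.8 dB.
B: GR = 33 − 33/12 = 30.25 dB.
B applies 21.45 dB more gain reduction.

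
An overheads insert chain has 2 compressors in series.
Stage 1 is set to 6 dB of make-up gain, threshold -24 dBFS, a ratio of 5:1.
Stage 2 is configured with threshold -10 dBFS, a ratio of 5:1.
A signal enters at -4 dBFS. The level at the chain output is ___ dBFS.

Stage 1: overshoot 20 dB → 20/5 = 4 dB → -20 dBFS; +6 dB make-up → -14 dBFS.
Stage 2: -14 dBFS ≤ -10 dBFS, so stage 2 doesn't engage; output -14 dBFS.

-14 dBFS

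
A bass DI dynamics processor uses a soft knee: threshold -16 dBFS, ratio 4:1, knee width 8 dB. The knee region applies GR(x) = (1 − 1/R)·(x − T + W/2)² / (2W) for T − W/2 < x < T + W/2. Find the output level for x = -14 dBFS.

-15.6875 dBFS

x − T + W/2 = -14 − (-16) + 4 = 6.
GR = (1 − 1/4) × 6² / 16 = 0.75 × 36 / 16 = 1.6875 dB.
Output = -14 − 1.6875 = -15.6875 dBFS.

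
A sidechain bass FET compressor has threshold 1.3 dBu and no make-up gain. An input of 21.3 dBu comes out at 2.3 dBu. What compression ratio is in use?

20:1

Input overshoot = 21.3 − 1.3 = 20 dB; output overshoot = 2.3 − 1.3 = 1 dB.
Ratio = 20 / 1 = 20.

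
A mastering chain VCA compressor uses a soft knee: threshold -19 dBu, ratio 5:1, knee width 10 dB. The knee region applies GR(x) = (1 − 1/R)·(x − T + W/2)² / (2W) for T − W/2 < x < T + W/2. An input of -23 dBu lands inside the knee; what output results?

x − T + W/2 = -23 − (-19) + 5 = 1.
GR = (1 − 1/5) × 1² / 20 = 0.8 × 1 / 20 = 0.04 dB.
Output = -23 − 0.04 = -23.04 dBu.

-23.04 dBu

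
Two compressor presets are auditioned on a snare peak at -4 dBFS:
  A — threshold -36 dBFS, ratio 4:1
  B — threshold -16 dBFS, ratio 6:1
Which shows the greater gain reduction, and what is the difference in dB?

A: 32 dB over, compressed to 8 dB over, so 24 dB of GR.
B: 12 dB over, compressed to 2 dB over, so 10 dB of GR.
A applies 14 dB more gain reduction.

A, by 14 dB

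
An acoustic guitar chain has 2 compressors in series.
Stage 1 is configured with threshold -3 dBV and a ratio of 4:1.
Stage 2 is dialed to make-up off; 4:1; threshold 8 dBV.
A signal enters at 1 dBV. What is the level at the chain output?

Stage 1: 1 dBV is 4 dB over -3 dBV; at 4:1 that becomes 1 dB over, giving -2 dBV.
Stage 2: below threshold (-2 ≤ 8); passes unchanged; output -2 dBV.

-2 dBV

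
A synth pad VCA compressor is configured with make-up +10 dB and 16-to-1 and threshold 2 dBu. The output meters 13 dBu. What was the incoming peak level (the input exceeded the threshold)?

18 dBu

Remove make-up: 13 − 10 = 3 dBu.
The compressed level sits 3 − 2 = 1 dB over threshold.
Before 16:1 compression the overshoot was 1 × 16 = 16 dB, so input = 2 + 16 = 18 dBu.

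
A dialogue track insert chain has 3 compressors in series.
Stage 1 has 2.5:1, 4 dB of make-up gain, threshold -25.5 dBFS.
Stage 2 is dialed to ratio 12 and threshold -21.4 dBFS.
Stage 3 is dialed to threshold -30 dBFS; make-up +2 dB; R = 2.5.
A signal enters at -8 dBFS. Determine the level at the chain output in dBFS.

Stage 1: 17.5 dB above -25.5 dBFS, reduced 2.5:1 to 7 dB above → -18.5 dBFS; +4 dB make-up → -14.5 dBFS.
Stage 2: overshoot 6.9 dB → 6.9/12 = 0.575 dB → -20.825 dBFS.
Stage 3: 9.175 dB above -30 dBFS, reduced 2.5:1 to 3.67 dB above → -26.33 dBFS; +2 dB make-up → -24.33 dBFS.

-24.33 dBFS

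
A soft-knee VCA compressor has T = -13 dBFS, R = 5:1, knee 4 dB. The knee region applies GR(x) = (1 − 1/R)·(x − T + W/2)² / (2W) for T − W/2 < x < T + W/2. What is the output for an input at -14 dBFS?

-14.1 dBFS

x − T + W/2 = -14 − (-13) + 2 = 1.
GR = (1 − 1/5) × 1² / 8 = 0.8 × 1 / 8 = 0.1 dB.
Output = -14 − 0.1 = -14.1 dBFS.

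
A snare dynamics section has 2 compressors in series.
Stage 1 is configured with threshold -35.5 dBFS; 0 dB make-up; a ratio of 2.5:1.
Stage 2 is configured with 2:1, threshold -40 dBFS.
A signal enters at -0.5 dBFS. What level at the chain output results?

-30.75 dBFS

Stage 1: 35 dB above -35.5 dBFS, reduced 2.5:1 to 14 dB above → -21.5 dBFS.
Stage 2: overshoot 18.5 dB → 18.5/2 = 9.25 dB → -30.75 dBFS.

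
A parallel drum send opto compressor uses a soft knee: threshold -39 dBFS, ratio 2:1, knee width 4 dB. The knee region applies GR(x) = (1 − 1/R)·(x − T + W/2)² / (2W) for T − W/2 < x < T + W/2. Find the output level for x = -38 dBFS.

-38.5625 dBFS

x − T + W/2 = -38 − (-39) + 2 = 3.
GR = (1 − 1/2) × 3² / 8 = 0.5 × 9 / 8 = 0.5625 dB.
Output = -38 − 0.5625 = -38.5625 dBFS.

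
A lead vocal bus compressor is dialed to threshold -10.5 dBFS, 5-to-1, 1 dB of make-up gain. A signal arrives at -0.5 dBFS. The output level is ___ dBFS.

Overshoot: -0.5 − (-10.5) = 10 dB.
The 10 dB excess becomes 2 dB after 5:1 reduction.
So the level is -10.5 + 2 = -8.5 dBFS; make-up adds 1 dB, giving -7.5 dBFS.

-7.5 dBFS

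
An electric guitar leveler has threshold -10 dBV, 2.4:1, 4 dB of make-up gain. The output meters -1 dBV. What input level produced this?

Before make-up, the level was -1 − 4 = -5 dBV.
That's 5 dB above the -10 dBV threshold.
Before 2.4:1 compression the overshoot was 5 × 2.4 = 12 dB, so input = -10 + 12 = 2 dBV.

2 dBV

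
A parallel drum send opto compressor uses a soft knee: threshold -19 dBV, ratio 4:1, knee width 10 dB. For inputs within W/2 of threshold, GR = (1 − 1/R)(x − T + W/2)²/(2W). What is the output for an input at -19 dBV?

-19.9375 dBV

x − T + W/2 = -19 − (-19) + 5 = 5.
GR = (1 − 1/4) × 5² / 20 = 0.75 × 25 / 20 = 0.9375 dB.
Output = -19 − 0.9375 = -19.9375 dBV.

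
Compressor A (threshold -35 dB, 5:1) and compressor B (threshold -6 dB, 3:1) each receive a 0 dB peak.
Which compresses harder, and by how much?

A, by 24 dB

A: GR = 35 − 35/5 = 28 dB.
B: GR = 6 − 6/3 = 4 dB.
A reduces 24 dB more.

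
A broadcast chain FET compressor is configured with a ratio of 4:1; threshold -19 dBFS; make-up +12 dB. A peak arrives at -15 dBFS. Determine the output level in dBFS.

-6 dBFS

The input is 4 dB above the -19 dBFS threshold.
4:1 compression reduces that to 4/4 = 1 dB over.
So the level is -19 + 1 = -18 dBFS; make-up adds 12 dB, giving -6 dBFS.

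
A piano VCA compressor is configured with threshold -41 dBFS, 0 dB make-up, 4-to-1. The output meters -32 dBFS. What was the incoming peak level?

The compressed level sits -32 − (-41) = 9 dB over threshold.
Before 4:1 compression the overshoot was 9 × 4 = 36 dB, so input = -41 + 36 = -5 dBFS.

-5 dBFS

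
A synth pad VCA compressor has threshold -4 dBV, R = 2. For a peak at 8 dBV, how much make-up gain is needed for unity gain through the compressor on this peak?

6 dB

Overshoot 12 dB → 12/2 = 6 dB after compression, so the compressed level is -4 + 6 = 2 dBV.
Make-up = target − compressed = 8 − 2 = 6 dB.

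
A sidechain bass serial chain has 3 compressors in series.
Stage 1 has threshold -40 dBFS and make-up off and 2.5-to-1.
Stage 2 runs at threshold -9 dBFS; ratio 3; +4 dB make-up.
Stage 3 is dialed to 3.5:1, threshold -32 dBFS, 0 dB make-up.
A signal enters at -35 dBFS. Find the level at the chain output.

Stage 1: overshoot 5 dB → 5/2.5 = 2 dB → -38 dBFS.
Stage 2: -38 dBFS ≤ -9 dBFS, so stage 2 doesn't engage; make-up brings it to -34 dBFS.
Stage 3: below threshold (-34 ≤ -32); passes unchanged; output -34 dBFS.

-34 dBFS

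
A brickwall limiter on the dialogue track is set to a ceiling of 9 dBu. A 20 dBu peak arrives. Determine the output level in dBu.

9 dBu

At ∞:1, everything above 9 dBu is held at the ceiling.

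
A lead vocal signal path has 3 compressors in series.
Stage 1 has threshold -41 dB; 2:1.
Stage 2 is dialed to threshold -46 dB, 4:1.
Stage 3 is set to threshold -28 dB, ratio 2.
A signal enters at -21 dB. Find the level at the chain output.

-42.25 dB

Stage 1: 20 dB above -41 dB, reduced 2:1 to 10 dB above → -31 dB.
Stage 2: overshoot 15 dB → 15/4 = 3.75 dB → -42.25 dB.
Stage 3: -42.25 dB ≤ -28 dB, so stage 3 doesn't engage; output -42.25 dB.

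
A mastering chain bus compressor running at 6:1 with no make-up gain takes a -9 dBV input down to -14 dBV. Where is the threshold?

-15 dBV

Gain reduction = -9 − (-14) = 5 dB; output overshoot = GR / (R − 1) = 5 / 5 = 1 dB.
Threshold = output − output overshoot = -14 − 1 = -15 dBV.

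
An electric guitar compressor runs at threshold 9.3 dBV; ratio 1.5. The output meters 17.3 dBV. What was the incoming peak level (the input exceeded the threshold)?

That's 8 dB above the 9.3 dBV threshold.
Undo the ratio: input overshoot = 8 × 1.5 = 12 dB, giving input = 21.3 dBV.

21.3 dBV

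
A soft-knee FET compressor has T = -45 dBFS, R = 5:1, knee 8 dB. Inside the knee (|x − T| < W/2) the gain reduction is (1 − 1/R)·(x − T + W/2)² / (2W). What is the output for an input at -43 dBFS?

-44.8 dBFS

x − T + W/2 = -43 − (-45) + 4 = 6.
GR = (1 − 1/5) × 6² / 16 = 0.8 × 36 / 16 = 1.8 dB.
Output = -43 − 1.8 = -44.8 dBFS.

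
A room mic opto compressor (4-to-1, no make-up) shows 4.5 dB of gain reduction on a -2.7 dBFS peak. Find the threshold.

-8.7 dBFS

Let T be the threshold. Output overshoot = (input overshoot)/R, so -7.2 − T = (-2.7 − T)/4.
4·(-7.2 − T) = -2.7 − T → 3·T = -28.8 − (-2.7) = -26.1.
T = -26.1/3 = -8.7 dBFS.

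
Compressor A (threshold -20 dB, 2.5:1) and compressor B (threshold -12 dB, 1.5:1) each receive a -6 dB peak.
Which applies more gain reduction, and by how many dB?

A: 14 dB over, compressed to 5.6 dB over, so 8.4 dB of GR.
B: 6 dB over, compressed to 4 dB over, so 2 dB of GR.
A applies 6.4 dB more gain reduction.

A, by 6.4 dB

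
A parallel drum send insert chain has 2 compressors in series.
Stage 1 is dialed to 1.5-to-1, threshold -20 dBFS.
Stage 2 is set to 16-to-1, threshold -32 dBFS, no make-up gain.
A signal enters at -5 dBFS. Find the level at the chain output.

-30.625 dBFS

Stage 1: overshoot 15 dB → 15/1.5 = 10 dB → -10 dBFS.
Stage 2: overshoot 22 dB → 22/16 = 1.375 dB → -30.625 dBFS.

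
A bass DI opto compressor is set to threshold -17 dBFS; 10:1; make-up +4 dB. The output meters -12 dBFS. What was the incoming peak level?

-7 dBFS

Stripping the +4 dB make-up gives -16 dBFS at the gain stage.
Post-compression overshoot = -16 − (-17) = 1 dB.
Before 10:1 compression the overshoot was 1 × 10 = 10 dB, so input = -17 + 10 = -7 dBFS.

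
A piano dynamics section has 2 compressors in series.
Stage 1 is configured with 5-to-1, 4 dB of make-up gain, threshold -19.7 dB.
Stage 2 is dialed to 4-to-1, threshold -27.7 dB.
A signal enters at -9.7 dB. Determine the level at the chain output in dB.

Stage 1: -9.7 dB is 10 dB over -19.7 dB; at 5:1 that becomes 2 dB over, giving -17.7 dB; +4 dB make-up → -13.7 dB.
Stage 2: overshoot 14 dB → 14/4 = 3.5 dB → -24.2 dB.

-24.2 dB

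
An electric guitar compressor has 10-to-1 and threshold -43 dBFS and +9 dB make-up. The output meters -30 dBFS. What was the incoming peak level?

Remove make-up: -30 − 9 = -39 dBFS.
The compressed level sits -39 − (-43) = 4 dB over threshold.
Before 10:1 compression the overshoot was 4 × 10 = 40 dB, so input = -43 + 40 = -3 dBFS.

-3 dBFS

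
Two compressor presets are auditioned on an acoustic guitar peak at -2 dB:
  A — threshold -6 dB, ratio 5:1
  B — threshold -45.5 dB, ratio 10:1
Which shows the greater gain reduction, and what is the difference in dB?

A: GR = 4 − 4/5 = 3.2 dB.
B: GR = 43.5 − 43.5/10 = 39.15 dB.
Difference: 35.95 dB in favour of B.

B, by 35.95 dB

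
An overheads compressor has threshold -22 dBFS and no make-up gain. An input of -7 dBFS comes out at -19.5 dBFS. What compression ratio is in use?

Input overshoot = -7 − (-22) = 15 dB; output overshoot = -19.5 − (-22) = 2.5 dB.
Ratio = 15 / 2.5 = 6.

6:1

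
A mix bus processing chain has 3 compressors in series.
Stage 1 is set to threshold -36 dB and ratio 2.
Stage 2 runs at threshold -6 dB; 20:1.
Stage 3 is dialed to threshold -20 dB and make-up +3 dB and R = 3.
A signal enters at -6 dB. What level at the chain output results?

-18 dB

Stage 1: 30 dB above -36 dB, reduced 2:1 to 15 dB above → -21 dB.
Stage 2: below threshold (-21 ≤ -6); passes unchanged; output -21 dB.
Stage 3: below threshold (-21 ≤ -20); passes unchanged; make-up brings it to -18 dB.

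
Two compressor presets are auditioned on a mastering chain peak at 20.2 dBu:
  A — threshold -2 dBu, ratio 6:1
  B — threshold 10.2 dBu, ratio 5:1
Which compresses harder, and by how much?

A, by 10.5 dB

A: GR = 22.2 − 22.2/6 = 18.5 dB.
B: GR = 10 − 10/5 = 8 dB.
A applies 10.5 dB more gain reduction.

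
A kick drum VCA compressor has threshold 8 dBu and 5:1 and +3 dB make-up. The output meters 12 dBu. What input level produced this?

13 dBu

Stripping the +3 dB make-up gives 9 dBu at the gain stage.
The compressed level sits 9 − 8 = 1 dB over threshold.
Input overshoot = R × output overshoot = 5 dB → input = 8 + 5 = 13 dBu.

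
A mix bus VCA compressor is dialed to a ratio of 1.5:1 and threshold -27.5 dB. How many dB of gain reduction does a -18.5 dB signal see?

3 dB

The signal is 9 dB above threshold.
A 1.5:1 ratio leaves 6 dB of that excess.
GR = overshoot in − overshoot out = 9 − 6 = 3 dB.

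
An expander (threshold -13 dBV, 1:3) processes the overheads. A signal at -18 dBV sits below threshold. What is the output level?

-28 dBV

Below threshold, a 1:3 expander applies gain = (3−1)×(T − x) of attenuation.
(3−1) × 5 = 10 dB, so output = -18 − 10 = -28 dBV.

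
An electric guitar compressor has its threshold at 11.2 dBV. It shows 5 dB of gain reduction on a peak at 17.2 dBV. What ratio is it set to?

6:1

Input overshoot = 17.2 − 11.2 = 6 dB.
Output overshoot = 6 − 5 = 1 dB.
Ratio = input overshoot / output overshoot = 6 / 1 = 6.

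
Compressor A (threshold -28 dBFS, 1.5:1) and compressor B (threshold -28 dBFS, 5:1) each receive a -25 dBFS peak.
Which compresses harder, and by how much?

B, by 1.4 dB

A: 3 dB over, compressed to 2 dB over, so 1 dB of GR.
B: 3 dB over, compressed to 0.6 dB over, so 2.4 dB of GR.
B reduces 1.4 dB more.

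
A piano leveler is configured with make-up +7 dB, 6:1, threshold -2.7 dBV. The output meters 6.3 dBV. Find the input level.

9.3 dBV

Before make-up, the level was 6.3 − 7 = -0.7 dBV.
That's 2 dB above the -2.7 dBV threshold.
Undo the ratio: input overshoot = 2 × 6 = 12 dB, giving input = 9.3 dBV.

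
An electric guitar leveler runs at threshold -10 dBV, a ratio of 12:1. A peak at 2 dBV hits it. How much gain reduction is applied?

11 dB

Overshoot = 2 − (-10) = 12 dB.
A 12:1 ratio leaves 1 dB of that excess.
So the signal is attenuated by 12 − 1 = 11 dB.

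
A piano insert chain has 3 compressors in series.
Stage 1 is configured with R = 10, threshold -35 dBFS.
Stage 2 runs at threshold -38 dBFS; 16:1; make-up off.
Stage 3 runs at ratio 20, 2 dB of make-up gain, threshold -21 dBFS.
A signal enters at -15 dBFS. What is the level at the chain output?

Stage 1: overshoot 20 dB → 20/10 = 2 dB → -33 dBFS.
Stage 2: overshoot 5 dB → 5/16 = 0.3125 dB → -37.6875 dBFS.
Stage 3: -37.6875 dBFS ≤ -21 dBFS, so stage 3 doesn't engage; make-up brings it to -35.6875 dBFS.

-35.6875 dBFS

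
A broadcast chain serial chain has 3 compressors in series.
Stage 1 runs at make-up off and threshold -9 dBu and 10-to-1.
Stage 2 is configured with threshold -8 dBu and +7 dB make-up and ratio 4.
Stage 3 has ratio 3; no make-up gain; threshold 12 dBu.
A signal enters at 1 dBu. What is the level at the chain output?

Stage 1: overshoot 10 dB → 10/10 = 1 dB → -8 dBu.
Stage 2: -8 dBu ≤ -8 dBu, so stage 2 doesn't engage; make-up brings it to -1 dBu.
Stage 3: -1 dBu is at or below the 12 dBu threshold — no compression; output -1 dBu.

-1 dBu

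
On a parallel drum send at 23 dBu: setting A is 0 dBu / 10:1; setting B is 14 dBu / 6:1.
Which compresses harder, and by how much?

A: overshoot 23 dB → output overshoot 2.3 dB → GR 20.7 dB.
B: overshoot 9 dB → output overshoot 1.5 dB → GR 7.5 dB.
A reduces 13.2 dB more.

A, by 13.2 dB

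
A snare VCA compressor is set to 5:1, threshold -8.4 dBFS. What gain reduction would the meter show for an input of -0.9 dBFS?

6 dB

Overshoot = -0.9 − (-8.4) = 7.5 dB.
At 5:1, output sits 7.5/5 = 1.5 dB above threshold.
GR = overshoot in − overshoot out = 7.5 − 1.5 = 6 dB.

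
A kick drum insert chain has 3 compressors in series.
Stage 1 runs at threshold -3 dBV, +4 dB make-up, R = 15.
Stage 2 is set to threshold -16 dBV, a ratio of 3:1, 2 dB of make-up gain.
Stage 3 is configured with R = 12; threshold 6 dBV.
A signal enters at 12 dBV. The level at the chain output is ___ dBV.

-8 dBV

Stage 1: overshoot 15 dB → 15/15 = 1 dB → -2 dBV; +4 dB make-up → 2 dBV.
Stage 2: overshoot 18 dB → 18/3 = 6 dB → -10 dBV; +2 dB make-up → -8 dBV.
Stage 3: -8 dBV is at or below the 6 dBV threshold — no compression; output -8 dBV.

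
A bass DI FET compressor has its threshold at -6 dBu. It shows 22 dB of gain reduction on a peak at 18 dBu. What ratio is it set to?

12:1

Input overshoot = 18 − (-6) = 24 dB.
Output overshoot = 24 − 22 = 2 dB.
Ratio = input overshoot / output overshoot = 24 / 2 = 12.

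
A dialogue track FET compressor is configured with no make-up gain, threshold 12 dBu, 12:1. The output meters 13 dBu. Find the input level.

24 dBu

The compressed level sits 13 − 12 = 1 dB over threshold.
Undo the ratio: input overshoot = 1 × 12 = 12 dB, giving input = 24 dBu.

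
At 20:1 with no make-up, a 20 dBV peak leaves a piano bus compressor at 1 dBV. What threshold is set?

Input is 20 dB above T (since output overshoot × R = input overshoot: (1 − T)·20 = 20 − T gives T = 0 dBV).
Check: 0 + (20 − 0)/20 = 0 + 1 = 1 dBV. ✓

0 dBV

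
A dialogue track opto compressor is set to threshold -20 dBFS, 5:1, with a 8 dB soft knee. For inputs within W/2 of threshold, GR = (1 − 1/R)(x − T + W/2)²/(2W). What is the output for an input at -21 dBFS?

-21.45 dBFS

x − T + W/2 = -21 − (-20) + 4 = 3.
GR = (1 − 1/5) × 3² / 16 = 0.8 × 9 / 16 = 0.45 dB.
Output = -21 − 0.45 = -21.45 dBFS.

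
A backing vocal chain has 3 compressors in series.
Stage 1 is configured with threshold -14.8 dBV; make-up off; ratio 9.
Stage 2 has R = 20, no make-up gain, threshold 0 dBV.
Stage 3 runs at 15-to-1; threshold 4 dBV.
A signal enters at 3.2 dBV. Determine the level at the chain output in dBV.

-12.8 dBV

Stage 1: 3.2 dBV is 18 dB over -14.8 dBV; at 9:1 that becomes 2 dB over, giving -12.8 dBV.
Stage 2: -12.8 dBV is at or below the 0 dBV threshold — no compression; output -12.8 dBV.
Stage 3: -12.8 dBV ≤ 4 dBV, so stage 3 doesn't engage; output -12.8 dBV.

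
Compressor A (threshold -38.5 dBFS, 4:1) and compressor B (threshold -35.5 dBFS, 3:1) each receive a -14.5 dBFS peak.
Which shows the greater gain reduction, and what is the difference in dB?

A: overshoot 24 dB → output overshoot 6 dB → GR 18 dB.
B: overshoot 21 dB → output overshoot 7 dB → GR 14 dB.
A applies 4 dB more gain reduction.

A, by 4 dB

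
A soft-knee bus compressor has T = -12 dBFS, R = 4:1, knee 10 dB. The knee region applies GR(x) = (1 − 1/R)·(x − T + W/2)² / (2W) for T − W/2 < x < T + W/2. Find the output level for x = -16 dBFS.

x − T + W/2 = -16 − (-12) + 5 = 1.
GR = (1 − 1/4) × 1² / 20 = 0.75 × 1 / 20 = 0.0375 dB.
Output = -16 − 0.0375 = -16.0375 dBFS.

-16.0375 dBFS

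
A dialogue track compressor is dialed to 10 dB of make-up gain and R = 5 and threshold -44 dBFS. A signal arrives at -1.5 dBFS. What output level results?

Overshoot: -1.5 − (-44) = 42.5 dB.
The 42.5 dB excess becomes 8.5 dB after 5:1 reduction.
Output = -44 + 8.5 = -35.5 dBFS; make-up adds 10 dB, giving -25.5 dBFS.

-25.5 dBFS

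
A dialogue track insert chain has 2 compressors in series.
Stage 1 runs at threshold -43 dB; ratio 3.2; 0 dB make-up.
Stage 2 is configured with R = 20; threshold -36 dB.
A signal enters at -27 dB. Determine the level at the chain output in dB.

Stage 1: -27 dB is 16 dB over -43 dB; at 3.2:1 that becomes 5 dB over, giving -38 dB.
Stage 2: -38 dB ≤ -36 dB, so stage 2 doesn't engage; output -38 dB.

-38 dB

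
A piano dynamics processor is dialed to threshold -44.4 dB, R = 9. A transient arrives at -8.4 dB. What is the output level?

The input is 36 dB above the -44.4 dB threshold.
9:1 compression reduces that to 36/9 = 4 dB over.
So the level is -44.4 + 4 = -40.4 dB.

-40.4 dB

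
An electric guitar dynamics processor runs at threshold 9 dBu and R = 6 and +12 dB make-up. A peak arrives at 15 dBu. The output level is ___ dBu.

Overshoot: 15 − 9 = 6 dB.
At 6:1 the overshoot is divided by 6, leaving 1 dB above threshold.
Output = 9 + 1 = 10 dBu; make-up adds 12 dB, giving 22 dBu.

22 dBu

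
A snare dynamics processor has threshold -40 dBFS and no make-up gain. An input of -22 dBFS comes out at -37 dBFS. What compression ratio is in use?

Input overshoot = -22 − (-40) = 18 dB; output overshoot = -37 − (-40) = 3 dB.
Ratio = 18 / 3 = 6.

6:1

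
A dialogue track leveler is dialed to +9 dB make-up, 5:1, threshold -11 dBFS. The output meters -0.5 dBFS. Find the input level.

Before make-up, the level was -0.5 − 9 = -9.5 dBFS.
Post-compression overshoot = -9.5 − (-11) = 1.5 dB.
Before 5:1 compression the overshoot was 1.5 × 5 = 7.5 dB, so input = -11 + 7.5 = -3.5 dBFS.

-3.5 dBFS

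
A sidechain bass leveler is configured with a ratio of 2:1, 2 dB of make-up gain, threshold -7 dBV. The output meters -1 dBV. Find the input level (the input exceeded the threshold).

1 dBV

Remove make-up: -1 − 2 = -3 dBV.
The compressed level sits -3 − (-7) = 4 dB over threshold.
Undo the ratio: input overshoot = 4 × 2 = 8 dB, giving input = 1 dBV.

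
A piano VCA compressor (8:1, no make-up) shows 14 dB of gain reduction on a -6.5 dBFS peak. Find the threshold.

-22.5 dBFS

Let T be the threshold. Output overshoot = (input overshoot)/R, so -20.5 − T = (-6.5 − T)/8.
8·(-20.5 − T) = -6.5 − T → 7·T = -164 − (-6.5) = -157.5.
T = -157.5/7 = -22.5 dBFS.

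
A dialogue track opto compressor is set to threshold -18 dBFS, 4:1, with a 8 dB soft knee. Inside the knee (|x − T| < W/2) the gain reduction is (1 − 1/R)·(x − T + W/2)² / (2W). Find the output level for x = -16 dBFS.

x − T + W/2 = -16 − (-18) + 4 = 6.
GR = (1 − 1/4) × 6² / 16 = 0.75 × 36 / 16 = 1.6875 dB.
Output = -16 − 1.6875 = -17.6875 dBFS.

-17.6875 dBFS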